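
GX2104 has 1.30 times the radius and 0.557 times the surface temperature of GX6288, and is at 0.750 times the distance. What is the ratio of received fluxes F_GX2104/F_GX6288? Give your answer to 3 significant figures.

L_GX2104/L_GX6288 = (R_GX2104/R_GX6288)²(T_GX2104/T_GX6288)⁴ = (1.30)² × (0.557)⁴ = 0.1627.
F_GX2104/F_GX6288 = (L_GX2104/L_GX6288)/(d_GX2104/d_GX6288)² = 0.1627 / (0.750)² = 0.2892.

0.289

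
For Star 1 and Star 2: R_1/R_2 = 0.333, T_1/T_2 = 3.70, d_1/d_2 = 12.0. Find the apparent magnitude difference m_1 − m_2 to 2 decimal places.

2.10

L_1/L_2 = (0.333)²(3.70)⁴ = 20.78.
F_1/F_2 = (L_1/L_2)/(d_1/d_2)² = 20.78/144.0 = 0.1443.
m_1 − m_2 = −2.5 log₁₀(0.1443) = 2.10.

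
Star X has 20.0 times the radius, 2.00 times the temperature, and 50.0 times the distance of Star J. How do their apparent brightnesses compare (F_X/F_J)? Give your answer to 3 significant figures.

2.56

L_X/L_J = (R_X/R_J)²(T_X/T_J)⁴ = (20.0)² × (2.00)⁴ = 6400.
F_X/F_J = (L_X/L_J)/(d_X/d_J)² = 6400 / (50.0)² = 2.560.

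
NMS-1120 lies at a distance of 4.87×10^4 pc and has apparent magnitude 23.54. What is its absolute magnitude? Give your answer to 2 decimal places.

5.10

M = m − 5 log₁₀(d/10 pc) = 23.54 − 5 log₁₀(4.87×10^4/10)
  = 23.54 − 5 × 3.688 = 23.54 − 18.44 = 5.10.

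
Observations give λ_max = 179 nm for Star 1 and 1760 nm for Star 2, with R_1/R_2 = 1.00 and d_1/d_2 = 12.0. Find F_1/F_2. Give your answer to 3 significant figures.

Wien's law: T_1/T_2 = λ_2/λ_1 = 1760/179 = 9.832.
L_1/L_2 = (R_1/R_2)²(T_1/T_2)⁴ = (1.00)²(9.832)⁴ = 9346.
F_1/F_2 = (L_1/L_2)/(d_1/d_2)² = 9346/(12.0)² = 64.90.

64.9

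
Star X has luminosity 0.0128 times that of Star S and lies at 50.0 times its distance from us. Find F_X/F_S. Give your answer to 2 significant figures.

5.1×10^-6

F = L/(4πd²), so F_X/F_S = (L_X/L_S) / (d_X/d_S)²
= 0.0128 / (50.0)² = 0.0128 / 2500 = 5.120×10^-6.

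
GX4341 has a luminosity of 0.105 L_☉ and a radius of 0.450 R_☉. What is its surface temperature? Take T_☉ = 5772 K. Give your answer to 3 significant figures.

T/T_☉ = (L/L_☉)^(1/4) / (R/R_☉)^(1/2)
T = 5772 × (0.105)^(1/4) / √(0.450) = 5772 × 0.5692 / 0.6708 = 4898 K.

4.90×10^3 K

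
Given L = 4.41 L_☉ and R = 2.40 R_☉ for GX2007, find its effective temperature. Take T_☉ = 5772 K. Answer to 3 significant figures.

T/T_☉ = (L/L_☉)^(1/4) / (R/R_☉)^(1/2)
T = 5772 × (4.41)^(1/4) / √(2.40) = 5772 × 1.449 / 1.549 = 5399 K.

5.40×10^3 K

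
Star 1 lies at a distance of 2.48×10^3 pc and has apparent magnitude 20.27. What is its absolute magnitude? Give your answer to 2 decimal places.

8.30

M = m − 5 log₁₀(d/10 pc) = 20.27 − 5 log₁₀(2.48×10^3/10)
  = 20.27 − 5 × 2.394 = 20.27 − 11.97 = 8.30.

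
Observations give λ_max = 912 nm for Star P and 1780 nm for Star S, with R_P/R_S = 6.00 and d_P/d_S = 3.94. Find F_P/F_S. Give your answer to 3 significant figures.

33.7

Wien's law: T_P/T_S = λ_S/λ_P = 1780/912 = 1.952.
L_P/L_S = (R_P/R_S)²(T_P/T_S)⁴ = (6.00)²(1.952)⁴ = 522.4.
F_P/F_S = (L_P/L_S)/(d_P/d_S)² = 522.4/(3.94)² = 33.65.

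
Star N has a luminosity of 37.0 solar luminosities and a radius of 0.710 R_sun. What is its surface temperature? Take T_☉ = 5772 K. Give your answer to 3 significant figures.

1.69×10^4 K

T/T_☉ = (L/L_☉)^(1/4) / (R/R_☉)^(1/2)
T = 5772 × (37.0)^(1/4) / √(0.710) = 5772 × 2.466 / 0.8426 = 1.689×10^4 K.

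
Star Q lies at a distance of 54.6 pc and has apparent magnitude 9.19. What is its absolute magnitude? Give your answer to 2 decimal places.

M = m − 5 log₁₀(d/10 pc) = 9.19 − 5 log₁₀(54.6/10)
  = 9.19 − 5 × 0.737 = 9.19 − 3.69 = 5.50.

5.50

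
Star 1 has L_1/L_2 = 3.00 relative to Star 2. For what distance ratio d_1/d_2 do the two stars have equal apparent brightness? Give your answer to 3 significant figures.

1.73

Equal flux requires L_1/d_1² = L_2/d_2², so d_1/d_2 = √(L_1/L_2)
= √(3.00) = 1.732.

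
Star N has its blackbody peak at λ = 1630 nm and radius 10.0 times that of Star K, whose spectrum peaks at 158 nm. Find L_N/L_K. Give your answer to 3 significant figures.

0.00883

Wien's law gives T ∝ 1/λ_max, so T_N/T_K = λ_K/λ_N = 158/1630 = 0.09693.
Then L ∝ R²T⁴ gives L_N/L_K = (10.0)² × (0.09693)⁴ = 100.0 × 8.828×10^-5 = 0.008828.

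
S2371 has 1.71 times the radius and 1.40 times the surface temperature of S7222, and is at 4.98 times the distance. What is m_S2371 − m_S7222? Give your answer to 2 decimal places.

L_S2371/L_S7222 = (1.71)²(1.40)⁴ = 11.23.
F_S2371/F_S7222 = (L_S2371/L_S7222)/(d_S2371/d_S7222)² = 11.23/24.80 = 0.4529.
m_S2371 − m_S7222 = −2.5 log₁₀(0.4529) = 0.86.

0.86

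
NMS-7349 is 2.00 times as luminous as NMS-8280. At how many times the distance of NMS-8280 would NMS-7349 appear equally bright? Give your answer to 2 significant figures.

Equal flux requires L_NMS-7349/d_NMS-7349² = L_NMS-8280/d_NMS-8280², so d_NMS-7349/d_NMS-8280 = √(L_NMS-7349/L_NMS-8280)
= √(2.00) = 1.414.

1.4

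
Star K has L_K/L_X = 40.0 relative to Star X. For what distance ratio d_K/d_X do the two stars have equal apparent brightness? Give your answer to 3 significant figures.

6.32

Equal flux requires L_K/d_K² = L_X/d_X², so d_K/d_X = √(L_K/L_X)
= √(40.0) = 6.325.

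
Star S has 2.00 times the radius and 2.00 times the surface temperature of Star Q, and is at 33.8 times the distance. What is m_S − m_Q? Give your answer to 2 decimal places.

L_S/L_Q = (2.00)²(2.00)⁴ = 64.00.
F_S/F_Q = (L_S/L_Q)/(d_S/d_Q)² = 64.00/1142 = 0.05602.
m_S − m_Q = −2.5 log₁₀(0.05602) = 3.13.

3.13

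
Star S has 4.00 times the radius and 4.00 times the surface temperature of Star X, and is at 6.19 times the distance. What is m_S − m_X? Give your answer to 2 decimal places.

L_S/L_X = (4.00)²(4.00)⁴ = 4096.
F_S/F_X = (L_S/L_X)/(d_S/d_X)² = 4096/38.32 = 106.9.
m_S − m_X = −2.5 log₁₀(106.9) = -5.07.

-5.07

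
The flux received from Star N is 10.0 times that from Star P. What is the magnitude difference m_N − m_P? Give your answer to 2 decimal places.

-2.50

m_N − m_P = −2.5 log₁₀(F_N/F_P) = −2.5 log₁₀(10.0) = −2.5 × (1.000) = -2.500.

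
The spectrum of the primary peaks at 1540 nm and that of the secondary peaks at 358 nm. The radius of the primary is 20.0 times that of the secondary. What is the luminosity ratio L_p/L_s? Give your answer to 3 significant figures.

1.17

Wien's law gives T ∝ 1/λ_max, so T_p/T_s = λ_s/λ_p = 358/1540 = 0.2325.
Then L ∝ R²T⁴ gives L_p/L_s = (20.0)² × (0.2325)⁴ = 400.0 × 0.002920 = 1.168.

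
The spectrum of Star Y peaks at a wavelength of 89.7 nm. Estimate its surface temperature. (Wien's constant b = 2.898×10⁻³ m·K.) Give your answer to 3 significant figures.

T = b/λ_max = 2.898×10⁻³ / (89.7×10⁻⁹) = 3.231×10^4 K.

3.23×10^4 K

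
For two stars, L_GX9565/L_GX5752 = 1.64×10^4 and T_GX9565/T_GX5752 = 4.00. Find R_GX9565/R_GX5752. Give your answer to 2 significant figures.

L ∝ R²T⁴ gives R ∝ √L / T², so
R_GX9565/R_GX5752 = √(1.64×10^4) / (4.00)² = 128.1 / 16.00 = 8.004.

8.0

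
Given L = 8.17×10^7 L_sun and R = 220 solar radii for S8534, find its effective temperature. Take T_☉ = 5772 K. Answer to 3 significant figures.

3.70×10^4 K

T/T_☉ = (L/L_☉)^(1/4) / (R/R_☉)^(1/2)
T = 5772 × (8.17×10^7)^(1/4) / √(220) = 5772 × 95.07 / 14.83 = 3.700×10^4 K.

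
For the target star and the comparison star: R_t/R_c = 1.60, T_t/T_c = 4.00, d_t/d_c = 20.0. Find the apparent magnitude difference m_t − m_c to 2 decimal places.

-0.54

L_t/L_c = (1.60)²(4.00)⁴ = 655.4.
F_t/F_c = (L_t/L_c)/(d_t/d_c)² = 655.4/400.0 = 1.638.
m_t − m_c = −2.5 log₁₀(1.638) = -0.54.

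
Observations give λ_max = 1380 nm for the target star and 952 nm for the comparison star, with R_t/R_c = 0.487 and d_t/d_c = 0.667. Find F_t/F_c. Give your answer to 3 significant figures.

Wien's law: T_t/T_c = λ_c/λ_t = 952/1380 = 0.6899.
L_t/L_c = (R_t/R_c)²(T_t/T_c)⁴ = (0.487)²(0.6899)⁴ = 0.05371.
F_t/F_c = (L_t/L_c)/(d_t/d_c)² = 0.05371/(0.667)² = 0.1207.

0.121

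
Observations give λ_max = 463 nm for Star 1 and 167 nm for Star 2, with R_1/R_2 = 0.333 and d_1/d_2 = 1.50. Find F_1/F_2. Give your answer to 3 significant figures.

8.34×10^-4

Wien's law: T_1/T_2 = λ_2/λ_1 = 167/463 = 0.3607.
L_1/L_2 = (R_1/R_2)²(T_1/T_2)⁴ = (0.333)²(0.3607)⁴ = 0.001877.
F_1/F_2 = (L_1/L_2)/(d_1/d_2)² = 0.001877/(1.50)² = 8.342×10^-4.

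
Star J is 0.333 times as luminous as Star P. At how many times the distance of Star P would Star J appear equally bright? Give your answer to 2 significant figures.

Equal flux requires L_J/d_J² = L_P/d_P², so d_J/d_P = √(L_J/L_P)
= √(0.333) = 0.5771.

0.58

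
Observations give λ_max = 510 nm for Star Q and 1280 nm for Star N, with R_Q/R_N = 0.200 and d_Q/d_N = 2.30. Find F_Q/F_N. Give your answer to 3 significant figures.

Wien's law: T_Q/T_N = λ_N/λ_Q = 1280/510 = 2.510.
L_Q/L_N = (R_Q/R_N)²(T_Q/T_N)⁴ = (0.200)²(2.510)⁴ = 1.587.
F_Q/F_N = (L_Q/L_N)/(d_Q/d_N)² = 1.587/(2.30)² = 0.3000.

0.300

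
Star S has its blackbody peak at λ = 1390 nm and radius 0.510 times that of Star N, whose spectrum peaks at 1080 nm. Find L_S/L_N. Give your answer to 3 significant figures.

0.0948

Wien's law gives T ∝ 1/λ_max, so T_S/T_N = λ_N/λ_S = 1080/1390 = 0.7770.
Then L ∝ R²T⁴ gives L_S/L_N = (0.510)² × (0.7770)⁴ = 0.2601 × 0.3644 = 0.09479.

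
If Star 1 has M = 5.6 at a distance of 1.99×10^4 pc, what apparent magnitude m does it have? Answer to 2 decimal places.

m = M + 5 log₁₀(d/10 pc) = 5.6 + 5 log₁₀(1.99×10^4/10)
  = 5.6 + 5 × 3.299 = 5.6 + 16.49 = 22.09.

22.09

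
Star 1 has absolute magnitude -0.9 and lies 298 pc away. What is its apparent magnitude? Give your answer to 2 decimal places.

m = M + 5 log₁₀(d/10 pc) = -0.9 + 5 log₁₀(298/10)
  = -0.9 + 5 × 1.474 = -0.9 + 7.37 = 6.47.

6.47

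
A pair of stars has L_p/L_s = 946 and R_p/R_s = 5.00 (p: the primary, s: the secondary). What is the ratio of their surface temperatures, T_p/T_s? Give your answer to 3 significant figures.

L ∝ R²T⁴ gives T ∝ (L/R²)^(1/4), so
T_p/T_s = (946 / 5.00²)^(1/4) = (37.84)^(1/4) = 2.480.

2.48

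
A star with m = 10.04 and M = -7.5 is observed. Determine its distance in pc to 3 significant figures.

3.22×10^4 pc

m − M = 5 log₁₀(d/10 pc)
10.04 − (-7.5) = 17.54 = 5 log₁₀(d/10)
d = 10 × 10^(17.54/5) = 10 × 10^3.508 = 3.221×10^4 pc.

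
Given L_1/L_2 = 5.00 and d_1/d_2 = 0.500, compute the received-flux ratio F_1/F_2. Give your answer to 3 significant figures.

F = L/(4πd²), so F_1/F_2 = (L_1/L_2) / (d_1/d_2)²
= 5.00 / (0.500)² = 5.00 / 0.2500 = 20.00.

20.0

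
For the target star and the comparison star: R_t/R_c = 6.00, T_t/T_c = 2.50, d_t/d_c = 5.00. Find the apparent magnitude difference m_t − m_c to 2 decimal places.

L_t/L_c = (6.00)²(2.50)⁴ = 1406.
F_t/F_c = (L_t/L_c)/(d_t/d_c)² = 1406/25.00 = 56.25.
m_t − m_c = −2.5 log₁₀(56.25) = -4.38.

-4.38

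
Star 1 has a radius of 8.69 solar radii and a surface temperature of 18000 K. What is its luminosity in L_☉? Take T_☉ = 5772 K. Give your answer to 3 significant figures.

L/L_☉ = (R/R_☉)² (T/T_☉)⁴ = (8.69)² × (18000/5772)⁴
       = 75.52 × (3.119)⁴ = 75.52 × 94.58 = 7142.

7.14×10^3 L_☉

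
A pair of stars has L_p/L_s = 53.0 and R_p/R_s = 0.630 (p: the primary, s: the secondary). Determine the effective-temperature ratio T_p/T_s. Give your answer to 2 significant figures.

3.4

L ∝ R²T⁴ gives T ∝ (L/R²)^(1/4), so
T_p/T_s = (53.0 / 0.630²)^(1/4) = (133.5)^(1/4) = 3.399.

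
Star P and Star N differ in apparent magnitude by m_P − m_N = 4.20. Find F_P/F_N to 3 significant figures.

0.0209

F_P/F_N = 10^(−(m_P − m_N)/2.5) = 10^(-4.20/2.5) = 10^-1.680 = 0.02089.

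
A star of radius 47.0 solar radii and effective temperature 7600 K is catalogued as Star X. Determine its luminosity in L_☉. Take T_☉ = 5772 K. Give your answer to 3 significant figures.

6.64×10^3 L_☉

L/L_☉ = (R/R_☉)² (T/T_☉)⁴ = (47.0)² × (7600/5772)⁴
       = 2209 × (1.317)⁴ = 2209 × 3.006 = 6640.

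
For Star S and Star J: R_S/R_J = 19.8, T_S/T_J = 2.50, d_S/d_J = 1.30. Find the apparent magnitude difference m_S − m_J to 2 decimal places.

-9.89

L_S/L_J = (19.8)²(2.50)⁴ = 1.531×10^4.
F_S/F_J = (L_S/L_J)/(d_S/d_J)² = 1.531×10^4/1.690 = 9062.
m_S − m_J = −2.5 log₁₀(9062) = -9.89.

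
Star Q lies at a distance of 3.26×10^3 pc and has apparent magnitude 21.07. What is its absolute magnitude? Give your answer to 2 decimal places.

M = m − 5 log₁₀(d/10 pc) = 21.07 − 5 log₁₀(3.26×10^3/10)
  = 21.07 − 5 × 2.513 = 21.07 − 12.57 = 8.50.

8.50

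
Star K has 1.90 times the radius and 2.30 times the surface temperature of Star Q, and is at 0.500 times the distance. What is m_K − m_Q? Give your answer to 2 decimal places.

-6.52

L_K/L_Q = (1.90)²(2.30)⁴ = 101.0.
F_K/F_Q = (L_K/L_Q)/(d_K/d_Q)² = 101.0/0.2500 = 404.1.
m_K − m_Q = −2.5 log₁₀(404.1) = -6.52.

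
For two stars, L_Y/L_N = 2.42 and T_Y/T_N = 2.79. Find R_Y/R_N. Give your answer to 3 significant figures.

L ∝ R²T⁴ gives R ∝ √L / T², so
R_Y/R_N = √(2.42) / (2.79)² = 1.556 / 7.784 = 0.1998.

0.200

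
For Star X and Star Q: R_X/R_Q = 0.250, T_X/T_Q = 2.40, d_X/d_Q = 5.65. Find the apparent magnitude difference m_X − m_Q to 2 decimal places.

L_X/L_Q = (0.250)²(2.40)⁴ = 2.074.
F_X/F_Q = (L_X/L_Q)/(d_X/d_Q)² = 2.074/31.92 = 0.06496.
m_X − m_Q = −2.5 log₁₀(0.06496) = 2.97.

2.97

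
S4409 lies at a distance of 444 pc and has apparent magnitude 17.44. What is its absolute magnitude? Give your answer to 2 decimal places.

M = m − 5 log₁₀(d/10 pc) = 17.44 − 5 log₁₀(444/10)
  = 17.44 − 5 × 1.647 = 17.44 − 8.24 = 9.20.

9.20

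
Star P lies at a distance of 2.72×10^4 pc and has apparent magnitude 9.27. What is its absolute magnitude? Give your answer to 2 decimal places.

M = m − 5 log₁₀(d/10 pc) = 9.27 − 5 log₁₀(2.72×10^4/10)
  = 9.27 − 5 × 3.435 = 9.27 − 17.17 = -7.90.

-7.90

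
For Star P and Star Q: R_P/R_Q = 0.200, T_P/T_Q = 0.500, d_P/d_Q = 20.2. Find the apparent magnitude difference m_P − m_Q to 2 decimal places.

13.03

L_P/L_Q = (0.200)²(0.500)⁴ = 0.002500.
F_P/F_Q = (L_P/L_Q)/(d_P/d_Q)² = 0.002500/408.0 = 6.127×10^-6.
m_P − m_Q = −2.5 log₁₀(6.127×10^-6) = 13.03.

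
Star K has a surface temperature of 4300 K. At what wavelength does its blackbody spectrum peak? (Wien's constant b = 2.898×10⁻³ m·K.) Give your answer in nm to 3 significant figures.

674 nm

λ_max = b/T = 2.898×10⁻³ / 4300 = 6.74×10^-7 m = 674.0 nm.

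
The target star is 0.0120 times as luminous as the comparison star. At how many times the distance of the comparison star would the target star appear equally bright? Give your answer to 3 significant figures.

0.110

Equal flux requires L_t/d_t² = L_c/d_c², so d_t/d_c = √(L_t/L_c)
= √(0.0120) = 0.1095.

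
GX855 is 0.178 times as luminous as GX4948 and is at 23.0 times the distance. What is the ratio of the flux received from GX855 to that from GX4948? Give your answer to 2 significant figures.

F = L/(4πd²), so F_GX855/F_GX4948 = (L_GX855/L_GX4948) / (d_GX855/d_GX4948)²
= 0.178 / (23.0)² = 0.178 / 529.0 = 3.365×10^-4.

3.4×10^-4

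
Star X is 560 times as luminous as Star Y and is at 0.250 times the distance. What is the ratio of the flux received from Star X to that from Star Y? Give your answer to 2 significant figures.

F = L/(4πd²), so F_X/F_Y = (L_X/L_Y) / (d_X/d_Y)²
= 560 / (0.250)² = 560 / 0.06250 = 8960.

9.0×10^3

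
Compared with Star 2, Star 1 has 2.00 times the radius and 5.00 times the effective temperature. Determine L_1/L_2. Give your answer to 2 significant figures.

2.5×10^3

From the Stefan–Boltzmann law, L ∝ R²T⁴, so
L_1/L_2 = (R_1/R_2)² (T_1/T_2)⁴ = (2.00)² × (5.00)⁴ = 4.000 × 625.0 = 2500.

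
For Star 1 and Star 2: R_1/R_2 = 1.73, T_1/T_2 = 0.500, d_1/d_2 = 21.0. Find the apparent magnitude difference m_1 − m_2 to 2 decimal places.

L_1/L_2 = (1.73)²(0.500)⁴ = 0.1871.
F_1/F_2 = (L_1/L_2)/(d_1/d_2)² = 0.1871/441.0 = 4.242×10^-4.
m_1 − m_2 = −2.5 log₁₀(4.242×10^-4) = 8.43.

8.43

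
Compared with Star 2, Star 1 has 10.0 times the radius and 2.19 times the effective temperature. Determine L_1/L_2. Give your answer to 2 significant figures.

2.3×10^3

From the Stefan–Boltzmann law, L ∝ R²T⁴, so
L_1/L_2 = (R_1/R_2)² (T_1/T_2)⁴ = (10.0)² × (2.19)⁴ = 100.0 × 23.00 = 2300.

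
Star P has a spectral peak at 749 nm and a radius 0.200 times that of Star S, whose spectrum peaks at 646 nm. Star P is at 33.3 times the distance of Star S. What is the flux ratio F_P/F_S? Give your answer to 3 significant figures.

Wien's law: T_P/T_S = λ_S/λ_P = 646/749 = 0.8625.
L_P/L_S = (R_P/R_S)²(T_P/T_S)⁴ = (0.200)²(0.8625)⁴ = 0.02213.
F_P/F_S = (L_P/L_S)/(d_P/d_S)² = 0.02213/(33.3)² = 1.996×10^-5.

2.00×10^-5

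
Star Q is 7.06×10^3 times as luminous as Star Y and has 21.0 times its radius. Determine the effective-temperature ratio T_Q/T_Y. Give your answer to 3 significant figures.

L ∝ R²T⁴ gives T ∝ (L/R²)^(1/4), so
T_Q/T_Y = (7.06×10^3 / 21.0²)^(1/4) = (16.01)^(1/4) = 2.000.

2.00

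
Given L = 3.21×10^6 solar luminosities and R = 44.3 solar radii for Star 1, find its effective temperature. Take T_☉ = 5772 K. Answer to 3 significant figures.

3.67×10^4 K

T/T_☉ = (L/L_☉)^(1/4) / (R/R_☉)^(1/2)
T = 5772 × (3.21×10^6)^(1/4) / √(44.3) = 5772 × 42.33 / 6.656 = 3.671×10^4 K.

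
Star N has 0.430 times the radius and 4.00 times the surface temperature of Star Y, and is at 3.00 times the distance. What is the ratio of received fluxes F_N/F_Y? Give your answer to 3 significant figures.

5.26

L_N/L_Y = (R_N/R_Y)²(T_N/T_Y)⁴ = (0.430)² × (4.00)⁴ = 47.33.
F_N/F_Y = (L_N/L_Y)/(d_N/d_Y)² = 47.33 / (3.00)² = 5.259.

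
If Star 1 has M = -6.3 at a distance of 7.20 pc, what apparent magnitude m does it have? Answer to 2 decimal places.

-7.01

m = M + 5 log₁₀(d/10 pc) = -6.3 + 5 log₁₀(7.20/10)
  = -6.3 + 5 × -0.143 = -6.3 + -0.71 = -7.01.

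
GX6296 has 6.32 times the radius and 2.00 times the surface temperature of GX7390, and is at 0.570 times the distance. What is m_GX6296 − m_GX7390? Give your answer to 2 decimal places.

L_GX6296/L_GX7390 = (6.32)²(2.00)⁴ = 639.1.
F_GX6296/F_GX7390 = (L_GX6296/L_GX7390)/(d_GX6296/d_GX7390)² = 639.1/0.3249 = 1967.
m_GX6296 − m_GX7390 = −2.5 log₁₀(1967) = -8.23.

-8.23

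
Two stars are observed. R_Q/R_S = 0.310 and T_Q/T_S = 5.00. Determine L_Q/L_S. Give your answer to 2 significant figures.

From the Stefan–Boltzmann law, L ∝ R²T⁴, so
L_Q/L_S = (R_Q/R_S)² (T_Q/T_S)⁴ = (0.310)² × (5.00)⁴ = 0.09610 × 625.0 = 60.06.

60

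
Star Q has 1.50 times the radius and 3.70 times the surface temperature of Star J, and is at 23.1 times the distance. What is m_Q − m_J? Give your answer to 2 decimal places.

L_Q/L_J = (1.50)²(3.70)⁴ = 421.7.
F_Q/F_J = (L_Q/L_J)/(d_Q/d_J)² = 421.7/533.6 = 0.7903.
m_Q − m_J = −2.5 log₁₀(0.7903) = 0.26.

0.26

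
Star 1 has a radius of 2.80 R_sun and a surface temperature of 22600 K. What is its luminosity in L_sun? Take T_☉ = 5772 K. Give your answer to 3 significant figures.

L/L_☉ = (R/R_☉)² (T/T_☉)⁴ = (2.80)² × (22600/5772)⁴
       = 7.840 × (3.915)⁴ = 7.840 × 235.0 = 1843.

1.84×10^3 L_sun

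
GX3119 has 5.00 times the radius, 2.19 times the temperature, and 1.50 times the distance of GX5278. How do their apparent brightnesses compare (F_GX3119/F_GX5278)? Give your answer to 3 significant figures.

L_GX3119/L_GX5278 = (R_GX3119/R_GX5278)²(T_GX3119/T_GX5278)⁴ = (5.00)² × (2.19)⁴ = 575.1.
F_GX3119/F_GX5278 = (L_GX3119/L_GX5278)/(d_GX3119/d_GX5278)² = 575.1 / (1.50)² = 255.6.

256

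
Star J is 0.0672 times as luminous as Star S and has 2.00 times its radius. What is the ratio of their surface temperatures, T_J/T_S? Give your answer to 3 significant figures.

0.360

L ∝ R²T⁴ gives T ∝ (L/R²)^(1/4), so
T_J/T_S = (0.0672 / 2.00²)^(1/4) = (0.01680)^(1/4) = 0.3600.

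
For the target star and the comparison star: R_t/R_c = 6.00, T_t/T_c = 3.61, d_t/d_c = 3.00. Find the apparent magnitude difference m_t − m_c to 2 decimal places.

-7.08

L_t/L_c = (6.00)²(3.61)⁴ = 6114.
F_t/F_c = (L_t/L_c)/(d_t/d_c)² = 6114/9.000 = 679.3.
m_t − m_c = −2.5 log₁₀(679.3) = -7.08.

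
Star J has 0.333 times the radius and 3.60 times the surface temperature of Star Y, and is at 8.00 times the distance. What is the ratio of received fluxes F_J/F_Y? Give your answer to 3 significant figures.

L_J/L_Y = (R_J/R_Y)²(T_J/T_Y)⁴ = (0.333)² × (3.60)⁴ = 18.63.
F_J/F_Y = (L_J/L_Y)/(d_J/d_Y)² = 18.63 / (8.00)² = 0.2910.

0.291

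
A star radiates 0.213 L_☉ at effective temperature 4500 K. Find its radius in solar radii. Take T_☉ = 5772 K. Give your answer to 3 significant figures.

0.759 solar radii

R/R_☉ = √(L/L_☉) / (T/T_☉)² = √(0.213) / (0.7796)²
       = 0.4615 / 0.6078 = 0.7593.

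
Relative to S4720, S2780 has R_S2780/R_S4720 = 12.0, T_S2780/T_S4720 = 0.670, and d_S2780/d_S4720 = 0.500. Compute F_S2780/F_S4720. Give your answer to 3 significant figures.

116

L_S2780/L_S4720 = (R_S2780/R_S4720)²(T_S2780/T_S4720)⁴ = (12.0)² × (0.670)⁴ = 29.02.
F_S2780/F_S4720 = (L_S2780/L_S4720)/(d_S2780/d_S4720)² = 29.02 / (0.500)² = 116.1.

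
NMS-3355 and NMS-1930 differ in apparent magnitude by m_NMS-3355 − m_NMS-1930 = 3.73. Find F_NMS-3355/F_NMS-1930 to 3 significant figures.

0.0322

F_NMS-3355/F_NMS-1930 = 10^(−(m_NMS-3355 − m_NMS-1930)/2.5) = 10^(-3.73/2.5) = 10^-1.492 = 0.03221.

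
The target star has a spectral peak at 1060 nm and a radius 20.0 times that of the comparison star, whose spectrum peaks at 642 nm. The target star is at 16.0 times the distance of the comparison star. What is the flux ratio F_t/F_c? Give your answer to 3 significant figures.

Wien's law: T_t/T_c = λ_c/λ_t = 642/1060 = 0.6057.
L_t/L_c = (R_t/R_c)²(T_t/T_c)⁴ = (20.0)²(0.6057)⁴ = 53.82.
F_t/F_c = (L_t/L_c)/(d_t/d_c)² = 53.82/(16.0)² = 0.2103.

0.210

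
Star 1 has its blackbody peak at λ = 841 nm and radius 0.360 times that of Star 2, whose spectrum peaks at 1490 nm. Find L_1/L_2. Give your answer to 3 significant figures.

1.28

Wien's law gives T ∝ 1/λ_max, so T_1/T_2 = λ_2/λ_1 = 1490/841 = 1.772.
Then L ∝ R²T⁴ gives L_1/L_2 = (0.360)² × (1.772)⁴ = 0.1296 × 9.853 = 1.277.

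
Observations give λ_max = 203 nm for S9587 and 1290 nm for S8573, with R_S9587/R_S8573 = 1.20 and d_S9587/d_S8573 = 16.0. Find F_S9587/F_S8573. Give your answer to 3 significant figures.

Wien's law: T_S9587/T_S8573 = λ_S8573/λ_S9587 = 1290/203 = 6.355.
L_S9587/L_S8573 = (R_S9587/R_S8573)²(T_S9587/T_S8573)⁴ = (1.20)²(6.355)⁴ = 2348.
F_S9587/F_S8573 = (L_S9587/L_S8573)/(d_S9587/d_S8573)² = 2348/(16.0)² = 9.173.

9.17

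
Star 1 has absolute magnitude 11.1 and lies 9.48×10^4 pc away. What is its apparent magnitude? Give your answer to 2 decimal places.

30.98

m = M + 5 log₁₀(d/10 pc) = 11.1 + 5 log₁₀(9.48×10^4/10)
  = 11.1 + 5 × 3.977 = 11.1 + 19.88 = 30.98.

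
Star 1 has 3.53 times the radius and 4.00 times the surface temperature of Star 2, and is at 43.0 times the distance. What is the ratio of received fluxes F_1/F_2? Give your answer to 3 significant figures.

1.73

L_1/L_2 = (R_1/R_2)²(T_1/T_2)⁴ = (3.53)² × (4.00)⁴ = 3190.
F_1/F_2 = (L_1/L_2)/(d_1/d_2)² = 3190 / (43.0)² = 1.725.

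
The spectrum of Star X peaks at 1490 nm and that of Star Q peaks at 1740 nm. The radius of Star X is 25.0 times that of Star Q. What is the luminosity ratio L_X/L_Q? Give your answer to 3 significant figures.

Wien's law gives T ∝ 1/λ_max, so T_X/T_Q = λ_Q/λ_X = 1740/1490 = 1.168.
Then L ∝ R²T⁴ gives L_X/L_Q = (25.0)² × (1.168)⁴ = 625.0 × 1.860 = 1162.

1.16×10^3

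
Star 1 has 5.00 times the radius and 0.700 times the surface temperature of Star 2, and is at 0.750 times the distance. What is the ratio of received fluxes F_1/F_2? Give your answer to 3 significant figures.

L_1/L_2 = (R_1/R_2)²(T_1/T_2)⁴ = (5.00)² × (0.700)⁴ = 6.002.
F_1/F_2 = (L_1/L_2)/(d_1/d_2)² = 6.002 / (0.750)² = 10.67.

10.7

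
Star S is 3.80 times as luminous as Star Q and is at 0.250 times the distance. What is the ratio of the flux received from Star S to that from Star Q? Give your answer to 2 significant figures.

F = L/(4πd²), so F_S/F_Q = (L_S/L_Q) / (d_S/d_Q)²
= 3.80 / (0.250)² = 3.80 / 0.06250 = 60.80.

61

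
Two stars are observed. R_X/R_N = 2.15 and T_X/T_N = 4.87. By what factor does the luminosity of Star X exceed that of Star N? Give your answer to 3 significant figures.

From the Stefan–Boltzmann law, L ∝ R²T⁴, so
L_X/L_N = (R_X/R_N)² (T_X/T_N)⁴ = (2.15)² × (4.87)⁴ = 4.622 × 562.5 = 2600.

2.60×10^3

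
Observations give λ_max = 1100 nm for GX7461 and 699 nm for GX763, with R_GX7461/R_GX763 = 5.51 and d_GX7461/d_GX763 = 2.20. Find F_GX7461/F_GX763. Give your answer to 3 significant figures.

Wien's law: T_GX7461/T_GX763 = λ_GX763/λ_GX7461 = 699/1100 = 0.6355.
L_GX7461/L_GX763 = (R_GX7461/R_GX763)²(T_GX7461/T_GX763)⁴ = (5.51)²(0.6355)⁴ = 4.950.
F_GX7461/F_GX763 = (L_GX7461/L_GX763)/(d_GX7461/d_GX763)² = 4.950/(2.20)² = 1.023.

1.02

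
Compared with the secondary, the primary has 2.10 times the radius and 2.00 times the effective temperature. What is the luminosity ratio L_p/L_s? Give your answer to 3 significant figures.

70.6

From the Stefan–Boltzmann law, L ∝ R²T⁴, so
L_p/L_s = (R_p/R_s)² (T_p/T_s)⁴ = (2.10)² × (2.00)⁴ = 4.410 × 16.00 = 70.56.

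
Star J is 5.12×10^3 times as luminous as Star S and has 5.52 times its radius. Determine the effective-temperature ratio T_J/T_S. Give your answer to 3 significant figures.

3.60

L ∝ R²T⁴ gives T ∝ (L/R²)^(1/4), so
T_J/T_S = (5.12×10^3 / 5.52²)^(1/4) = (168.0)^(1/4) = 3.600.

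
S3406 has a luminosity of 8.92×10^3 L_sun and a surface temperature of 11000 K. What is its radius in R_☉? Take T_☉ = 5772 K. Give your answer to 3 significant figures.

R/R_☉ = √(L/L_☉) / (T/T_☉)² = √(8.92×10^3) / (1.906)²
       = 94.45 / 3.632 = 26.00.

26.0 R_☉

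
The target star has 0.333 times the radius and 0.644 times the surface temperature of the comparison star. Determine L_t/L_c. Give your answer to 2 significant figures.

0.019

From the Stefan–Boltzmann law, L ∝ R²T⁴, so
L_t/L_c = (R_t/R_c)² (T_t/T_c)⁴ = (0.333)² × (0.644)⁴ = 0.1109 × 0.1720 = 0.01907.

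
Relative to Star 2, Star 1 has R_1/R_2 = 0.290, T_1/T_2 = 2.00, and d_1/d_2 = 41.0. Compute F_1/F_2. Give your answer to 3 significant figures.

8.00×10^-4

L_1/L_2 = (R_1/R_2)²(T_1/T_2)⁴ = (0.290)² × (2.00)⁴ = 1.346.
F_1/F_2 = (L_1/L_2)/(d_1/d_2)² = 1.346 / (41.0)² = 8.005×10^-4.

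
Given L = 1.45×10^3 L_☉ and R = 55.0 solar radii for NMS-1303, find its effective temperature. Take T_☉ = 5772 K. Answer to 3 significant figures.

T/T_☉ = (L/L_☉)^(1/4) / (R/R_☉)^(1/2)
T = 5772 × (1.45×10^3)^(1/4) / √(55.0) = 5772 × 6.171 / 7.416 = 4803 K.

4.80×10^3 K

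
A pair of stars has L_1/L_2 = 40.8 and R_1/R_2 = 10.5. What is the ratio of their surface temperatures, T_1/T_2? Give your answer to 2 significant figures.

0.78

L ∝ R²T⁴ gives T ∝ (L/R²)^(1/4), so
T_1/T_2 = (40.8 / 10.5²)^(1/4) = (0.3701)^(1/4) = 0.7800.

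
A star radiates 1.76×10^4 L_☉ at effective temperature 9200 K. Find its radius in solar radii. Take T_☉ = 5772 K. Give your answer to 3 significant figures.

R/R_☉ = √(L/L_☉) / (T/T_☉)² = √(1.76×10^4) / (1.594)²
       = 132.7 / 2.541 = 52.22.

52.2 solar radii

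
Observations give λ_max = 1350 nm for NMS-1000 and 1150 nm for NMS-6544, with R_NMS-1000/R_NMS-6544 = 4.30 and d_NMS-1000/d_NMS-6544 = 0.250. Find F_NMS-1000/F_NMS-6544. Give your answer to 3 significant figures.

Wien's law: T_NMS-1000/T_NMS-6544 = λ_NMS-6544/λ_NMS-1000 = 1150/1350 = 0.8519.
L_NMS-1000/L_NMS-6544 = (R_NMS-1000/R_NMS-6544)²(T_NMS-1000/T_NMS-6544)⁴ = (4.30)²(0.8519)⁴ = 9.736.
F_NMS-1000/F_NMS-6544 = (L_NMS-1000/L_NMS-6544)/(d_NMS-1000/d_NMS-6544)² = 9.736/(0.250)² = 155.8.

156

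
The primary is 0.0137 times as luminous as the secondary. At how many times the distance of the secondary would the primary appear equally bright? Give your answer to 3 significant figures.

0.117

Equal flux requires L_p/d_p² = L_s/d_s², so d_p/d_s = √(L_p/L_s)
= √(0.0137) = 0.1170.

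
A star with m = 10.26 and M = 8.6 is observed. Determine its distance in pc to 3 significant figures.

m − M = 5 log₁₀(d/10 pc)
10.26 − (8.6) = 1.66 = 5 log₁₀(d/10)
d = 10 × 10^(1.66/5) = 10 × 10^0.332 = 21.48 pc.

21.5 pc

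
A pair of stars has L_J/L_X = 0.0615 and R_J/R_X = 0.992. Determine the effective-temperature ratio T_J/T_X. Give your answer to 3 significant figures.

0.500

L ∝ R²T⁴ gives T ∝ (L/R²)^(1/4), so
T_J/T_X = (0.0615 / 0.992²)^(1/4) = (0.06250)^(1/4) = 0.5000.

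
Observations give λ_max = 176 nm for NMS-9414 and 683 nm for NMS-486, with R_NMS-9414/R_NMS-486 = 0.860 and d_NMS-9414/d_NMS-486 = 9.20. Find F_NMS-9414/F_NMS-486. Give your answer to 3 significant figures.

1.98

Wien's law: T_NMS-9414/T_NMS-486 = λ_NMS-486/λ_NMS-9414 = 683/176 = 3.881.
L_NMS-9414/L_NMS-486 = (R_NMS-9414/R_NMS-486)²(T_NMS-9414/T_NMS-486)⁴ = (0.860)²(3.881)⁴ = 167.7.
F_NMS-9414/F_NMS-486 = (L_NMS-9414/L_NMS-486)/(d_NMS-9414/d_NMS-486)² = 167.7/(9.20)² = 1.982.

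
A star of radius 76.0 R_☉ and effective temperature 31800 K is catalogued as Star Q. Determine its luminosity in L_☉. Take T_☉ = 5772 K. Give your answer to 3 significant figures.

5.32×10^6 L_☉

L/L_☉ = (R/R_☉)² (T/T_☉)⁴ = (76.0)² × (31800/5772)⁴
       = 5776 × (5.509)⁴ = 5776 × 921.3 = 5.321×10^6.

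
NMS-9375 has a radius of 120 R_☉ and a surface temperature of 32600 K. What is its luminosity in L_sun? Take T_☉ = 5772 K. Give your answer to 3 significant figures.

1.47×10^7 L_sun

L/L_☉ = (R/R_☉)² (T/T_☉)⁴ = (120)² × (32600/5772)⁴
       = 1.440×10^4 × (5.648)⁴ = 1.440×10^4 × 1018 = 1.465×10^7.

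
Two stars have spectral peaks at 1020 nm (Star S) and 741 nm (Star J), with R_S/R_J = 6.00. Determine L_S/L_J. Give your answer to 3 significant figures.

10.0

Wien's law gives T ∝ 1/λ_max, so T_S/T_J = λ_J/λ_S = 741/1020 = 0.7265.
Then L ∝ R²T⁴ gives L_S/L_J = (6.00)² × (0.7265)⁴ = 36.00 × 0.2785 = 10.03.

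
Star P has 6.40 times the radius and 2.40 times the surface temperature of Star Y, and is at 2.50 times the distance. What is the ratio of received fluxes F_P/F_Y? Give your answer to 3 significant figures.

L_P/L_Y = (R_P/R_Y)²(T_P/T_Y)⁴ = (6.40)² × (2.40)⁴ = 1359.
F_P/F_Y = (L_P/L_Y)/(d_P/d_Y)² = 1359 / (2.50)² = 217.4.

217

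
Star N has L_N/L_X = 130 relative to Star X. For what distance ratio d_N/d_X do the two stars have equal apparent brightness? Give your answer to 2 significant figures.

11

Equal flux requires L_N/d_N² = L_X/d_X², so d_N/d_X = √(L_N/L_X)
= √(130) = 11.40.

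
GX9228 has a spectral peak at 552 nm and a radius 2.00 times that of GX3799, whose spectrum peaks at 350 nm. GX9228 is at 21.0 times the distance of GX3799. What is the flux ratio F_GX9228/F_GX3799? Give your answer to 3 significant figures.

Wien's law: T_GX9228/T_GX3799 = λ_GX3799/λ_GX9228 = 350/552 = 0.6341.
L_GX9228/L_GX3799 = (R_GX9228/R_GX3799)²(T_GX9228/T_GX3799)⁴ = (2.00)²(0.6341)⁴ = 0.6465.
F_GX9228/F_GX3799 = (L_GX9228/L_GX3799)/(d_GX9228/d_GX3799)² = 0.6465/(21.0)² = 0.001466.

0.00147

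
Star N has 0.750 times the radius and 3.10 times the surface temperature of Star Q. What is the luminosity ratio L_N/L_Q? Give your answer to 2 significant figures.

From the Stefan–Boltzmann law, L ∝ R²T⁴, so
L_N/L_Q = (R_N/R_Q)² (T_N/T_Q)⁴ = (0.750)² × (3.10)⁴ = 0.5625 × 92.35 = 51.95.

52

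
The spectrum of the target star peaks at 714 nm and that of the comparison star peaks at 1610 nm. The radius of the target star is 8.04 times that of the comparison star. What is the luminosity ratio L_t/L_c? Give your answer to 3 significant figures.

Wien's law gives T ∝ 1/λ_max, so T_t/T_c = λ_c/λ_t = 1610/714 = 2.255.
Then L ∝ R²T⁴ gives L_t/L_c = (8.04)² × (2.255)⁴ = 64.64 × 25.85 = 1671.

1.67×10^3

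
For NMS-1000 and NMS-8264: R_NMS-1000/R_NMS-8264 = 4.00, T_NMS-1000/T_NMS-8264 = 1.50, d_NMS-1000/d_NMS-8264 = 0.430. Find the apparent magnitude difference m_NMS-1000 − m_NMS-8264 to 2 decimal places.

L_NMS-1000/L_NMS-8264 = (4.00)²(1.50)⁴ = 81.00.
F_NMS-1000/F_NMS-8264 = (L_NMS-1000/L_NMS-8264)/(d_NMS-1000/d_NMS-8264)² = 81.00/0.1849 = 438.1.
m_NMS-1000 − m_NMS-8264 = −2.5 log₁₀(438.1) = -6.60.

-6.60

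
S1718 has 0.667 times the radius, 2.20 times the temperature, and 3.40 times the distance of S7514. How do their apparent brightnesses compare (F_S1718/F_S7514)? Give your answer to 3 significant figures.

0.902

L_S1718/L_S7514 = (R_S1718/R_S7514)²(T_S1718/T_S7514)⁴ = (0.667)² × (2.20)⁴ = 10.42.
F_S1718/F_S7514 = (L_S1718/L_S7514)/(d_S1718/d_S7514)² = 10.42 / (3.40)² = 0.9015.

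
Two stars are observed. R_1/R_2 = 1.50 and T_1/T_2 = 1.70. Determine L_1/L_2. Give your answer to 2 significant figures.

19

From the Stefan–Boltzmann law, L ∝ R²T⁴, so
L_1/L_2 = (R_1/R_2)² (T_1/T_2)⁴ = (1.50)² × (1.70)⁴ = 2.250 × 8.352 = 18.79.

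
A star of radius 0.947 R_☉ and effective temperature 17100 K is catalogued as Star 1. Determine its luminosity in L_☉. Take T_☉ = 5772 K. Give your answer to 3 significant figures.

69.1 L_☉

L/L_☉ = (R/R_☉)² (T/T_☉)⁴ = (0.947)² × (17100/5772)⁴
       = 0.8968 × (2.963)⁴ = 0.8968 × 77.03 = 69.08.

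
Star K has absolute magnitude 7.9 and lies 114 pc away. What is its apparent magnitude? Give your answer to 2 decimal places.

m = M + 5 log₁₀(d/10 pc) = 7.9 + 5 log₁₀(114/10)
  = 7.9 + 5 × 1.057 = 7.9 + 5.28 = 13.18.

13.18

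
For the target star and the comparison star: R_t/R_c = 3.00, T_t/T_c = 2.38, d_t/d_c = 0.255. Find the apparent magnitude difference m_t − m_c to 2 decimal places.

-9.12

L_t/L_c = (3.00)²(2.38)⁴ = 288.8.
F_t/F_c = (L_t/L_c)/(d_t/d_c)² = 288.8/0.06502 = 4441.
m_t − m_c = −2.5 log₁₀(4441) = -9.12.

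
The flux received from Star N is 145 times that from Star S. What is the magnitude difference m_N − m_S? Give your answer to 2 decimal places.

-5.40

m_N − m_S = −2.5 log₁₀(F_N/F_S) = −2.5 log₁₀(145) = −2.5 × (2.161) = -5.403.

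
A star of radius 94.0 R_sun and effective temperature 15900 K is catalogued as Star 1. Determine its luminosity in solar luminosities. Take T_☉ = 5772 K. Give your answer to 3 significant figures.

5.09×10^5 solar luminosities

L/L_☉ = (R/R_☉)² (T/T_☉)⁴ = (94.0)² × (15900/5772)⁴
       = 8836 × (2.755)⁴ = 8836 × 57.58 = 5.088×10^5.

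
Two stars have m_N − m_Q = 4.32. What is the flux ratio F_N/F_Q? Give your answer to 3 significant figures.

0.0187

F_N/F_Q = 10^(−(m_N − m_Q)/2.5) = 10^(-4.32/2.5) = 10^-1.728 = 0.01871.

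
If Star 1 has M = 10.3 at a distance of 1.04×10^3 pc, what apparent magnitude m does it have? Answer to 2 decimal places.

m = M + 5 log₁₀(d/10 pc) = 10.3 + 5 log₁₀(1.04×10^3/10)
  = 10.3 + 5 × 2.017 = 10.3 + 10.09 = 20.39.

20.39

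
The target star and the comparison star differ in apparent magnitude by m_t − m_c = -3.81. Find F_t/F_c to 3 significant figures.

F_t/F_c = 10^(−(m_t − m_c)/2.5) = 10^(3.81/2.5) = 10^1.524 = 33.42.

33.4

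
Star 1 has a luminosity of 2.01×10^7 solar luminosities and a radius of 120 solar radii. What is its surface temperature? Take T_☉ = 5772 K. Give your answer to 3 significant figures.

T/T_☉ = (L/L_☉)^(1/4) / (R/R_☉)^(1/2)
T = 5772 × (2.01×10^7)^(1/4) / √(120) = 5772 × 66.96 / 10.95 = 3.528×10^4 K.

3.53×10^4 K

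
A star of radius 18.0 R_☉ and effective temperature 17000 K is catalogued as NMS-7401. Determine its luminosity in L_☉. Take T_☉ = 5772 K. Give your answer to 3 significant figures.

L/L_☉ = (R/R_☉)² (T/T_☉)⁴ = (18.0)² × (17000/5772)⁴
       = 324.0 × (2.945)⁴ = 324.0 × 75.25 = 2.438×10^4.

2.44×10^4 L_☉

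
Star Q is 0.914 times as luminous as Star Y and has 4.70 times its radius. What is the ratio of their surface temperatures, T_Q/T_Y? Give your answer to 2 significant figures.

L ∝ R²T⁴ gives T ∝ (L/R²)^(1/4), so
T_Q/T_Y = (0.914 / 4.70²)^(1/4) = (0.04138)^(1/4) = 0.4510.

0.45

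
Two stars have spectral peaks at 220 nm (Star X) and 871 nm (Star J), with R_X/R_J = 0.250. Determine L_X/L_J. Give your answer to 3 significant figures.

15.4

Wien's law gives T ∝ 1/λ_max, so T_X/T_J = λ_J/λ_X = 871/220 = 3.959.
Then L ∝ R²T⁴ gives L_X/L_J = (0.250)² × (3.959)⁴ = 0.06250 × 245.7 = 15.36.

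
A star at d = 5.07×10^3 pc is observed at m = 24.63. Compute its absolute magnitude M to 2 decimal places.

M = m − 5 log₁₀(d/10 pc) = 24.63 − 5 log₁₀(5.07×10^3/10)
  = 24.63 − 5 × 2.705 = 24.63 − 13.53 = 11.10.

11.10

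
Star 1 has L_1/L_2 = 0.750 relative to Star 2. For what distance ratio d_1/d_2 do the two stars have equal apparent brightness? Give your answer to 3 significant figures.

Equal flux requires L_1/d_1² = L_2/d_2², so d_1/d_2 = √(L_1/L_2)
= √(0.750) = 0.8660.

0.866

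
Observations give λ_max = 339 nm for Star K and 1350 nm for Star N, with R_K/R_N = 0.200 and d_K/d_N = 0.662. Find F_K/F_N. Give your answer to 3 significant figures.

23.0

Wien's law: T_K/T_N = λ_N/λ_K = 1350/339 = 3.982.
L_K/L_N = (R_K/R_N)²(T_K/T_N)⁴ = (0.200)²(3.982)⁴ = 10.06.
F_K/F_N = (L_K/L_N)/(d_K/d_N)² = 10.06/(0.662)² = 22.96.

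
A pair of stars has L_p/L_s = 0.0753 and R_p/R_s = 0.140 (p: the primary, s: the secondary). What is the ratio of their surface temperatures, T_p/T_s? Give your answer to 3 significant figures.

L ∝ R²T⁴ gives T ∝ (L/R²)^(1/4), so
T_p/T_s = (0.0753 / 0.140²)^(1/4) = (3.842)^(1/4) = 1.400.

1.40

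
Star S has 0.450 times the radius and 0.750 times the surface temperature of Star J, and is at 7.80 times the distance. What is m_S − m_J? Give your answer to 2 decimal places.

7.44

L_S/L_J = (0.450)²(0.750)⁴ = 0.06407.
F_S/F_J = (L_S/L_J)/(d_S/d_J)² = 0.06407/60.84 = 0.001053.
m_S − m_J = −2.5 log₁₀(0.001053) = 7.44.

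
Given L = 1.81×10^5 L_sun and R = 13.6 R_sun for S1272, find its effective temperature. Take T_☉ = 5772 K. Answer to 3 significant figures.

3.23×10^4 K

T/T_☉ = (L/L_☉)^(1/4) / (R/R_☉)^(1/2)
T = 5772 × (1.81×10^5)^(1/4) / √(13.6) = 5772 × 20.63 / 3.688 = 3.228×10^4 K.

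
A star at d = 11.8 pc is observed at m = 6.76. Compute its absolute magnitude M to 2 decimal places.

6.40

M = m − 5 log₁₀(d/10 pc) = 6.76 − 5 log₁₀(11.8/10)
  = 6.76 − 5 × 0.072 = 6.76 − 0.36 = 6.40.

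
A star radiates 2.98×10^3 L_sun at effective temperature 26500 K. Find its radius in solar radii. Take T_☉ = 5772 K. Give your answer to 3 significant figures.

2.59 solar radii

R/R_☉ = √(L/L_☉) / (T/T_☉)² = √(2.98×10^3) / (4.591)²
       = 54.59 / 21.08 = 2.590.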